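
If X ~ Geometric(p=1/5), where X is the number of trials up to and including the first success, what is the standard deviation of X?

For X ~ Geometric(p=1/5), where X is the number of trials up to and including the first success:
Var(X) = 20
SD(X) = √(Var(X)) = √(20) = 2 \sqrt{5}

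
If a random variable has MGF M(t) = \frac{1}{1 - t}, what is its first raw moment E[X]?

To find E[X], compute M^(1)(0):
M^(1)(t) = \frac{1}{\left(1 - t\right)^{2}}
M^(1)(0) = 1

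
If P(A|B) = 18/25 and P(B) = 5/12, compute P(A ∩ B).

By definition, P(A|B) = P(A ∩ B) / P(B)
So P(A ∩ B) = P(A|B) × P(B)
= 18/25 × 5/12
= 3/10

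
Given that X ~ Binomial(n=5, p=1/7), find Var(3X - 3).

For X ~ Binomial(n=5, p=1/7):
Var(X) = \frac{30}{49}
Var(3X - 3) = (3)² × Var(X) = 9 × \frac{30}{49} = \frac{270}{49}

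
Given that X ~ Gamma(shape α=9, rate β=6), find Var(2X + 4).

For X ~ Gamma(shape α=9, rate β=6):
Var(X) = \frac{1}{4}
Var(2X + 4) = (2)² × Var(X) = 4 × \frac{1}{4} = 1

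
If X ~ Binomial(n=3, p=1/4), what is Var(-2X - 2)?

For X ~ Binomial(n=3, p=1/4):
Var(X) = \frac{9}{16}
Var(-2X - 2) = (-2)² × Var(X) = 4 × \frac{9}{16} = \frac{9}{4}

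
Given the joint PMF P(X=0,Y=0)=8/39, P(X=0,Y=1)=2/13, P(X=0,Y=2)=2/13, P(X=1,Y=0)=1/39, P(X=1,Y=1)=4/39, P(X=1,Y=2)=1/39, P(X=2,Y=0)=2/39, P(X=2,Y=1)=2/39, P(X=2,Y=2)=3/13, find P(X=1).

P(X=1) = P(X=1,Y=0) + P(X=1,Y=1) + P(X=1,Y=2)
= 1/39 + 4/39 + 1/39
= 2/13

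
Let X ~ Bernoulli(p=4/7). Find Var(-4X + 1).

For X ~ Bernoulli(p=4/7):
Var(X) = \frac{12}{49}
Var(-4X + 1) = (-4)² × Var(X) = 16 × \frac{12}{49} = \frac{192}{49}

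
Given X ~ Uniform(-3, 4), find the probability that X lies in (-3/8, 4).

P(-3/8 < X < 4) = ∫_{-3/8}^{4} f(x) dx
where f(x) = \frac{1}{7}
= \frac{5}{8}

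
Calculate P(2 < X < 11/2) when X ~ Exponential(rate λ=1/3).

P(2 < X < 11/2) = ∫_{2}^{11/2} f(x) dx
where f(x) = \frac{e^{- \frac{x}{3}}}{3}
= - \frac{1}{e^{\frac{11}{6}}} + e^{- \frac{2}{3}}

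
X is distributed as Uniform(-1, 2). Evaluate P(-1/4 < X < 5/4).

P(-1/4 < X < 5/4) = ∫_{-1/4}^{5/4} f(x) dx
where f(x) = \frac{1}{3}
= \frac{1}{2}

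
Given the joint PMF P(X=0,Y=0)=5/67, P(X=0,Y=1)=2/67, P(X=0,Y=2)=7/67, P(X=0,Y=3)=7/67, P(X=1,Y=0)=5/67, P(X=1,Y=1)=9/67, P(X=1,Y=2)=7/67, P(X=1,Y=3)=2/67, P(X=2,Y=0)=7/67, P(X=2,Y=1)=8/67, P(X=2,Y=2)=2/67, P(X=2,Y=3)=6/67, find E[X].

First find marginal of X:
P(X=0) = 21/67
P(X=1) = 23/67
P(X=2) = 23/67
E[X] = 0 × 21/67 + 1 × 23/67 + 2 × 23/67 = 69/67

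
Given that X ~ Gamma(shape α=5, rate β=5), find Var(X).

For X ~ Gamma(shape α=5, rate β=5):
Var(X) = \frac{1}{5}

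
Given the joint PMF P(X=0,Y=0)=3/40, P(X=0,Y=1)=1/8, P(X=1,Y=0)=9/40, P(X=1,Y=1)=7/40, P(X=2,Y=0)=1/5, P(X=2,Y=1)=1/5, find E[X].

First find marginal of X:
P(X=0) = 1/5
P(X=1) = 2/5
P(X=2) = 2/5
E[X] = 0 × 1/5 + 1 × 2/5 + 2 × 2/5 = 6/5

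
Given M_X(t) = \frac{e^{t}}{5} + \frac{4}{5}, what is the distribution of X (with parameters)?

The MGF M(t) = \frac{e^{t}}{5} + \frac{4}{5} is the standard form for the Bernoulli distribution.
Comparing with the known MGF formula identifies: Bernoulli(p=1/5)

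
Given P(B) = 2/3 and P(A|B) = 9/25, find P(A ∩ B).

By definition, P(A|B) = P(A ∩ B) / P(B)
So P(A ∩ B) = P(A|B) × P(B)
= 9/25 × 2/3
= 6/25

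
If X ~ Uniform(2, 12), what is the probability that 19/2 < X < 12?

P(19/2 < X < 12) = ∫_{19/2}^{12} f(x) dx
where f(x) = \frac{1}{10}
= \frac{1}{4}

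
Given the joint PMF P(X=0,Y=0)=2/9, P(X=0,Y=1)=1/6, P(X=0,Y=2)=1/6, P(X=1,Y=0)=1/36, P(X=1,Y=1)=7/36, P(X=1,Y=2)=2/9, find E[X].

First find marginal of X:
P(X=0) = 5/9
P(X=1) = 4/9
E[X] = 0 × 5/9 + 1 × 4/9 = 4/9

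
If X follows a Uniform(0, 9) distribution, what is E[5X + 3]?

For X ~ Uniform(0, 9):
E[X] = \frac{9}{2}
E[5X + 3] = 5 × E[X] + 3 = \frac{51}{2}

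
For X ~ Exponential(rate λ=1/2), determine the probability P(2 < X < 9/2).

P(2 < X < 9/2) = ∫_{2}^{9/2} f(x) dx
where f(x) = \frac{e^{- \frac{x}{2}}}{2}
= - \frac{1}{e^{\frac{9}{4}}} + e^{-1}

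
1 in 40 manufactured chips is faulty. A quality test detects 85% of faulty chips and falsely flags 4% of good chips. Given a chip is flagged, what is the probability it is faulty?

Let D = the rare event, + = positive/flagged.
P(D) = 1/40
P(+|D) = 85/100 = 17/20
P(+|D') = 4/100 = 1/25
P(+) = P(+|D)P(D) + P(+|D')P(D')
     = \frac{17}{20} × \frac{1}{40} + \frac{1}{25} × \frac{39}{40}
     = \frac{241}{4000}
P(D|+) = P(+|D)P(D)/P(+) = \frac{85}{241}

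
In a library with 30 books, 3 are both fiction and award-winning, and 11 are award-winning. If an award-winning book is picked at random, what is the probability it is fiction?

P(A ∩ B) = 3/30 = 1/10
P(B) = 11/30
P(A|B) = P(A ∩ B) / P(B) = (1/10) / (11/30) = 3/11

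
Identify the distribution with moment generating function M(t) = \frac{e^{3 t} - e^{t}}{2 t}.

The MGF M(t) = \frac{e^{3 t} - e^{t}}{2 t} is the standard form for the Uniform distribution.
Comparing with the known MGF formula identifies: Uniform(1, 3)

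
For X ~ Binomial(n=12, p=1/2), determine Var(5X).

For X ~ Binomial(n=12, p=1/2):
Var(X) = 3
Var(5X) = (5)² × Var(X) = 25 × 3 = 75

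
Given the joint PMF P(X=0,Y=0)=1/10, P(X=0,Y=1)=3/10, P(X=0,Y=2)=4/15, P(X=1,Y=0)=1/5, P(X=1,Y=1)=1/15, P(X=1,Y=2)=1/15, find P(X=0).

P(X=0) = P(X=0,Y=0) + P(X=0,Y=1) + P(X=0,Y=2)
= 1/10 + 3/10 + 4/15
= 2/3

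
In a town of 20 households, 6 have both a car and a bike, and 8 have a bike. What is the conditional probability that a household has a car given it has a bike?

P(A ∩ B) = 6/20 = 3/10
P(B) = 8/20 = 2/5
P(A|B) = P(A ∩ B) / P(B) = (3/10) / (2/5) = 3/4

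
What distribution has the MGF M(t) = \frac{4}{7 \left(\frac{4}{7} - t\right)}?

The MGF M(t) = \frac{4}{7 \left(\frac{4}{7} - t\right)} is the standard form for the Exponential distribution.
Comparing with the known MGF formula identifies: Exponential(rate λ=4/7)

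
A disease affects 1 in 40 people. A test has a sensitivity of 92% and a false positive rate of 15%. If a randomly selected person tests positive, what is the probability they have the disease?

Let D = the rare event, + = positive/flagged.
P(D) = 1/40
P(+|D) = 92/100 = 23/25
P(+|D') = 15/100 = 3/20
P(+) = P(+|D)P(D) + P(+|D')P(D')
     = \frac{23}{25} × \frac{1}{40} + \frac{3}{20} × \frac{39}{40}
     = \frac{677}{4000}
P(D|+) = P(+|D)P(D)/P(+) = \frac{92}{677}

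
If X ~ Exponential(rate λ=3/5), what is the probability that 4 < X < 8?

P(4 < X < 8) = ∫_{4}^{8} f(x) dx
where f(x) = \frac{3 e^{- \frac{3 x}{5}}}{5}
= - \frac{1 - e^{\frac{12}{5}}}{e^{\frac{24}{5}}}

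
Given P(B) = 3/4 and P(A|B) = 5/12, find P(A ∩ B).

By definition, P(A|B) = P(A ∩ B) / P(B)
So P(A ∩ B) = P(A|B) × P(B)
= 5/12 × 3/4
= 5/16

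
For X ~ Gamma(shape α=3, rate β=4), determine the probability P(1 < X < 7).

P(1 < X < 7) = ∫_{1}^{7} f(x) dx
where f(x) = 32 x^{2} e^{- 4 x}
= \frac{-421 + 13 e^{24}}{e^{28}}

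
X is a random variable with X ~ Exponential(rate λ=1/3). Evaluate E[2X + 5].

For X ~ Exponential(rate λ=1/3):
E[X] = 3
E[2X + 5] = 2 × E[X] + 5 = 11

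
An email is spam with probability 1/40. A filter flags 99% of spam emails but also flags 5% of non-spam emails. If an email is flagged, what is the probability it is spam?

Let D = the rare event, + = positive/flagged.
P(D) = 1/40
P(+|D) = 99/100
P(+|D') = 5/100 = 1/20
P(+) = P(+|D)P(D) + P(+|D')P(D')
     = \frac{99}{100} × \frac{1}{40} + \frac{1}{20} × \frac{39}{40}
     = \frac{147}{2000}
P(D|+) = P(+|D)P(D)/P(+) = \frac{33}{98}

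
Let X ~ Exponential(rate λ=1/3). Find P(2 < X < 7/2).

P(2 < X < 7/2) = ∫_{2}^{7/2} f(x) dx
where f(x) = \frac{e^{- \frac{x}{3}}}{3}
= - \frac{1}{e^{\frac{7}{6}}} + e^{- \frac{2}{3}}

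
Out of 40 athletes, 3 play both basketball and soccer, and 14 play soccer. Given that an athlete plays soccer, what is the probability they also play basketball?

P(A ∩ B) = 3/40
P(B) = 14/40 = 7/20
P(A|B) = P(A ∩ B) / P(B) = (3/40) / (7/20) = 3/14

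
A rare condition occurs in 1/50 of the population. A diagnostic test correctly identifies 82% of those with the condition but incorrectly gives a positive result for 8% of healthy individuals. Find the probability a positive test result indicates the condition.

Let D = the rare event, + = positive/flagged.
P(D) = 1/50
P(+|D) = 82/100 = 41/50
P(+|D') = 8/100 = 2/25
P(+) = P(+|D)P(D) + P(+|D')P(D')
     = \frac{41}{50} × \frac{1}{50} + \frac{2}{25} × \frac{49}{50}
     = \frac{237}{2500}
P(D|+) = P(+|D)P(D)/P(+) = \frac{41}{237}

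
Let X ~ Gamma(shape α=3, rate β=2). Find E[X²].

Using the identity E[X²] = Var(X) + (E[X])²:
E[X] = \frac{3}{2}
Var(X) = \frac{3}{4}
E[X²] = \frac{3}{4} + (\frac{3}{2})²
= 3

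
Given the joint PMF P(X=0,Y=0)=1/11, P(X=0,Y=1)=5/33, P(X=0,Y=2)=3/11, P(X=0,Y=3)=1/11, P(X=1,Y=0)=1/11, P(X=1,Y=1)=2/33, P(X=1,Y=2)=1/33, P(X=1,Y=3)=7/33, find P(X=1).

P(X=1) = P(X=1,Y=0) + P(X=1,Y=1) + P(X=1,Y=2) + P(X=1,Y=3)
= 1/11 + 2/33 + 1/33 + 7/33
= 13/33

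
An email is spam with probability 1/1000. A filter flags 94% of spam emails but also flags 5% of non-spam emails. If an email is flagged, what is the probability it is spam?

Let D = the rare event, + = positive/flagged.
P(D) = 1/1000
P(+|D) = 94/100 = 47/50
P(+|D') = 5/100 = 1/20
P(+) = P(+|D)P(D) + P(+|D')P(D')
     = \frac{47}{50} × \frac{1}{1000} + \frac{1}{20} × \frac{999}{1000}
     = \frac{5089}{100000}
P(D|+) = P(+|D)P(D)/P(+) = \frac{94}{5089}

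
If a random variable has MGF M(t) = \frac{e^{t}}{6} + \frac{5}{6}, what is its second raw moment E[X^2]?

To find E[X^2], compute M^(2)(0):
M^(1)(t) = \frac{e^{t}}{6}
M^(2)(t) = \frac{e^{t}}{6}
M^(2)(0) = \frac{1}{6}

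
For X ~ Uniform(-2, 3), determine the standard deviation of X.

For X ~ Uniform(-2, 3):
Var(X) = \frac{25}{12}
SD(X) = √(Var(X)) = √(\frac{25}{12}) = \frac{5 \sqrt{3}}{6}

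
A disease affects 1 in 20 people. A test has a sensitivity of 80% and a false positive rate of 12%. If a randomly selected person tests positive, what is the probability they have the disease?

Let D = the rare event, + = positive/flagged.
P(D) = 1/20
P(+|D) = 80/100 = 4/5
P(+|D') = 12/100 = 3/25
P(+) = P(+|D)P(D) + P(+|D')P(D')
     = \frac{4}{5} × \frac{1}{20} + \frac{3}{25} × \frac{19}{20}
     = \frac{77}{500}
P(D|+) = P(+|D)P(D)/P(+) = \frac{20}{77}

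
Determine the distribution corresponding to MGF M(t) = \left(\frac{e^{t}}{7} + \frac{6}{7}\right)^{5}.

The MGF M(t) = \left(\frac{e^{t}}{7} + \frac{6}{7}\right)^{5} is the standard form for the Binomial distribution.
Comparing with the known MGF formula identifies: Binomial(n=5, p=1/7)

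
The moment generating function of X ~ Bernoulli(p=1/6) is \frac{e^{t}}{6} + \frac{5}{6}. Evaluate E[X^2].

To find E[X^2], compute M^(2)(0):
M^(1)(t) = \frac{e^{t}}{6}
M^(2)(t) = \frac{e^{t}}{6}
M^(2)(0) = \frac{1}{6}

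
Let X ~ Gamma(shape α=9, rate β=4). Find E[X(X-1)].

E[X(X-1)] = E[X² - X] = E[X²] - E[X]
E[X] = \frac{9}{4}
E[X²] = Var(X) + (E[X])² = \frac{9}{16} + (\frac{9}{4})² = \frac{45}{8}
E[X(X-1)] = \frac{45}{8} - \frac{9}{4} = \frac{27}{8}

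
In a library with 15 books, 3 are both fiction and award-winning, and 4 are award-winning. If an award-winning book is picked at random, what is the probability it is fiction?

P(A ∩ B) = 3/15 = 1/5
P(B) = 4/15
P(A|B) = P(A ∩ B) / P(B) = (1/5) / (4/15) = 3/4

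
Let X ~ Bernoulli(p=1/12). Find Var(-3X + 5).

For X ~ Bernoulli(p=1/12):
Var(X) = \frac{11}{144}
Var(-3X + 5) = (-3)² × Var(X) = 9 × \frac{11}{144} = \frac{11}{16}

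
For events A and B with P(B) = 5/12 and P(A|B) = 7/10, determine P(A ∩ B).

By definition, P(A|B) = P(A ∩ B) / P(B)
So P(A ∩ B) = P(A|B) × P(B)
= 7/10 × 5/12
= 7/24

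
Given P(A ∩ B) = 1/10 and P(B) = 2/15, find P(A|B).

P(A|B) = P(A ∩ B) / P(B)
= (1/10) / (2/15)
= 3/4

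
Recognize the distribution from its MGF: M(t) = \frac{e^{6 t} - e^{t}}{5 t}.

The MGF M(t) = \frac{e^{6 t} - e^{t}}{5 t} is the standard form for the Uniform distribution.
Comparing with the known MGF formula identifies: Uniform(1, 6)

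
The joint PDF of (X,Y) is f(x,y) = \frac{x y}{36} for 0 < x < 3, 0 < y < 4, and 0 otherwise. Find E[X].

f_X(x) = ∫_0^4 \frac{x y}{36} dy = \frac{2 x}{9}
E[X] = ∫_0^3 x × (\frac{2 x}{9}) dx = 2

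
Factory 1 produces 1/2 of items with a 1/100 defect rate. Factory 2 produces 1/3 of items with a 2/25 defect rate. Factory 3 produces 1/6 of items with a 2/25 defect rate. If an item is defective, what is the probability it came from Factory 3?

Using Bayes' theorem:
P(F1) = 1/2, P(D|F1) = 1/100
P(F2) = 1/3, P(D|F2) = 2/25
P(F3) = 1/6, P(D|F3) = 2/25
P(D) = P(D|F1)P(F1) + P(D|F2)P(F2) + P(D|F3)P(F3)
     = \frac{9}{200}
P(F3|D) = P(D|F3)P(F3) / P(D)
= \frac{8}{27}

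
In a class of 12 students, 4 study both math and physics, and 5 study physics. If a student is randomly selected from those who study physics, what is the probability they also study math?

P(A ∩ B) = 4/12 = 1/3
P(B) = 5/12
P(A|B) = P(A ∩ B) / P(B) = (1/3) / (5/12) = 4/5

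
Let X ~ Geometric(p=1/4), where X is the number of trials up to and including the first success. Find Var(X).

For X ~ Geometric(p=1/4), where X is the number of trials up to and including the first success:
Var(X) = 12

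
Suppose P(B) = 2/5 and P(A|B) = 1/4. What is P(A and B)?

By definition, P(A|B) = P(A ∩ B) / P(B)
So P(A ∩ B) = P(A|B) × P(B)
= 1/4 × 2/5
= 1/10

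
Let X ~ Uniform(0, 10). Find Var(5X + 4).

For X ~ Uniform(0, 10):
Var(X) = \frac{25}{3}
Var(5X + 4) = (5)² × Var(X) = 25 × \frac{25}{3} = \frac{625}{3}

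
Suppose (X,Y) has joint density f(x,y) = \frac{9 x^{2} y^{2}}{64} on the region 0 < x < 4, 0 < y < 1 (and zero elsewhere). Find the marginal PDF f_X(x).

f_X(x) = ∫_0^1 f(x,y) dy
= ∫_0^1 \frac{9 x^{2} y^{2}}{64} dy
= \frac{3 x^{2}}{64} for 0 < x < 4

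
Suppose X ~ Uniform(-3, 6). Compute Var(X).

For X ~ Uniform(-3, 6):
Var(X) = \frac{27}{4}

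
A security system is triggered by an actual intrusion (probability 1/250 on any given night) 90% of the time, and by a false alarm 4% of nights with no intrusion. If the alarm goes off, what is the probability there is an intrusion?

Let D = the rare event, + = positive/flagged.
P(D) = 1/250
P(+|D) = 90/100 = 9/10
P(+|D') = 4/100 = 1/25
P(+) = P(+|D)P(D) + P(+|D')P(D')
     = \frac{9}{10} × \frac{1}{250} + \frac{1}{25} × \frac{249}{250}
     = \frac{543}{12500}
P(D|+) = P(+|D)P(D)/P(+) = \frac{15}{181}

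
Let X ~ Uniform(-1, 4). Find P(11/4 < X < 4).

P(11/4 < X < 4) = ∫_{11/4}^{4} f(x) dx
where f(x) = \frac{1}{5}
= \frac{1}{4}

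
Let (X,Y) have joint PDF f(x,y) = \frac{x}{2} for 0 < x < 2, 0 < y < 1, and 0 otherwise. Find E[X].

f_X(x) = ∫_0^1 \frac{x}{2} dy = \frac{x}{2}
E[X] = ∫_0^2 x × (\frac{x}{2}) dx = \frac{4}{3}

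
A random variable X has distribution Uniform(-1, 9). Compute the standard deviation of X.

For X ~ Uniform(-1, 9):
Var(X) = \frac{25}{3}
SD(X) = √(Var(X)) = √(\frac{25}{3}) = \frac{5 \sqrt{3}}{3}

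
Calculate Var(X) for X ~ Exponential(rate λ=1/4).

For X ~ Exponential(rate λ=1/4):
Var(X) = 16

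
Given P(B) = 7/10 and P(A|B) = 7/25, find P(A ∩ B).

By definition, P(A|B) = P(A ∩ B) / P(B)
So P(A ∩ B) = P(A|B) × P(B)
= 7/25 × 7/10
= 49/250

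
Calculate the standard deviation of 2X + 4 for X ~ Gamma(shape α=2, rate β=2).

For X ~ Gamma(shape α=2, rate β=2):
Var(X) = \frac{1}{2}
SD(X) = √(Var(X)) = √(\frac{1}{2}) = \frac{\sqrt{2}}{2}
SD(2X + 4) = |2| × SD(X) = 2 × \frac{\sqrt{2}}{2} = \sqrt{2}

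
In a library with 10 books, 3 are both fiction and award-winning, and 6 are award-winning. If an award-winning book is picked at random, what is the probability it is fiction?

P(A ∩ B) = 3/10
P(B) = 6/10 = 3/5
P(A|B) = P(A ∩ B) / P(B) = (3/10) / (3/5) = 1/2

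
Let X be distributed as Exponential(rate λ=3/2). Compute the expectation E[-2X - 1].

For X ~ Exponential(rate λ=3/2):
E[X] = \frac{2}{3}
E[-2X - 1] = -2 × E[X] - 1 = - \frac{7}{3}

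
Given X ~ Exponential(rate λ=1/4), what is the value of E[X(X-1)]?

E[X(X-1)] = E[X² - X] = E[X²] - E[X]
E[X] = 4
E[X²] = Var(X) + (E[X])² = 16 + (4)² = 32
E[X(X-1)] = 32 - 4 = 28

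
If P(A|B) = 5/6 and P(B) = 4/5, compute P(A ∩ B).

By definition, P(A|B) = P(A ∩ B) / P(B)
So P(A ∩ B) = P(A|B) × P(B)
= 5/6 × 4/5
= 2/3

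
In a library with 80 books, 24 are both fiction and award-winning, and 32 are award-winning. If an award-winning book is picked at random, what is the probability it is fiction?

P(A ∩ B) = 24/80 = 3/10
P(B) = 32/80 = 2/5
P(A|B) = P(A ∩ B) / P(B) = (3/10) / (2/5) = 3/4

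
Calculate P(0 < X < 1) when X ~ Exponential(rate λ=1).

P(0 < X < 1) = ∫_{0}^{1} f(x) dx
where f(x) = e^{- x}
= 1 - e^{-1}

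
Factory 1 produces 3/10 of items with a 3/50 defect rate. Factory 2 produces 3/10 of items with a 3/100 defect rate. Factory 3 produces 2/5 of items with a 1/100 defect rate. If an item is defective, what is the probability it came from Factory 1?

Using Bayes' theorem:
P(F1) = 3/10, P(D|F1) = 3/50
P(F2) = 3/10, P(D|F2) = 3/100
P(F3) = 2/5, P(D|F3) = 1/100
P(D) = P(D|F1)P(F1) + P(D|F2)P(F2) + P(D|F3)P(F3)
     = \frac{31}{1000}
P(F1|D) = P(D|F1)P(F1) / P(D)
= \frac{18}{31}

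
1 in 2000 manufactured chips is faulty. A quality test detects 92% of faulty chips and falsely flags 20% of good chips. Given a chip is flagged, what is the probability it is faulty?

Let D = the rare event, + = positive/flagged.
P(D) = 1/2000
P(+|D) = 92/100 = 23/25
P(+|D') = 20/100 = 1/5
P(+) = P(+|D)P(D) + P(+|D')P(D')
     = \frac{23}{25} × \frac{1}{2000} + \frac{1}{5} × \frac{1999}{2000}
     = \frac{5009}{25000}
P(D|+) = P(+|D)P(D)/P(+) = \frac{23}{10018}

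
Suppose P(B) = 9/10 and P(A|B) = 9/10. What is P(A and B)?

By definition, P(A|B) = P(A ∩ B) / P(B)
So P(A ∩ B) = P(A|B) × P(B)
= 9/10 × 9/10
= 81/100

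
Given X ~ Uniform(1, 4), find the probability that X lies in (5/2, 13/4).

P(5/2 < X < 13/4) = ∫_{5/2}^{13/4} f(x) dx
where f(x) = \frac{1}{3}
= \frac{1}{4}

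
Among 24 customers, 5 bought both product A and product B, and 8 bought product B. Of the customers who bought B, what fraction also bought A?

P(A ∩ B) = 5/24
P(B) = 8/24 = 1/3
P(A|B) = P(A ∩ B) / P(B) = (5/24) / (1/3) = 5/8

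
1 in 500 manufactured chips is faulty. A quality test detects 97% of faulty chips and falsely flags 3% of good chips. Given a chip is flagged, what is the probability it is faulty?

Let D = the rare event, + = positive/flagged.
P(D) = 1/500
P(+|D) = 97/100
P(+|D') = 3/100
P(+) = P(+|D)P(D) + P(+|D')P(D')
     = \frac{97}{100} × \frac{1}{500} + \frac{3}{100} × \frac{499}{500}
     = \frac{797}{25000}
P(D|+) = P(+|D)P(D)/P(+) = \frac{97}{1594}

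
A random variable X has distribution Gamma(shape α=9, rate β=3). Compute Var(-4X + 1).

For X ~ Gamma(shape α=9, rate β=3):
Var(X) = 1
Var(-4X + 1) = (-4)² × Var(X) = 16 × 1 = 16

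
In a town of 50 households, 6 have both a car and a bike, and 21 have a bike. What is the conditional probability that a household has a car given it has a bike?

P(A ∩ B) = 6/50 = 3/25
P(B) = 21/50
P(A|B) = P(A ∩ B) / P(B) = (3/25) / (21/50) = 2/7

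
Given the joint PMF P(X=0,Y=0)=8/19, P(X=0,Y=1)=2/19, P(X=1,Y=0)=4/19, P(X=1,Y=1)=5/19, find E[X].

First find marginal of X:
P(X=0) = 10/19
P(X=1) = 9/19
E[X] = 0 × 10/19 + 1 × 9/19 = 9/19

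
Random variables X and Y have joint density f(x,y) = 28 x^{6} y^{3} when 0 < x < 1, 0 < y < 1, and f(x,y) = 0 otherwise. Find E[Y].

E[Y] = ∫_0^1 ∫_0^1 y × f(x,y) dx dy
= \frac{4}{5}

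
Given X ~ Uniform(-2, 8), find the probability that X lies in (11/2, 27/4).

P(11/2 < X < 27/4) = ∫_{11/2}^{27/4} f(x) dx
where f(x) = \frac{1}{10}
= \frac{1}{8}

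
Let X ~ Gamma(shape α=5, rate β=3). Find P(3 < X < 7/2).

P(3 < X < 7/2) = ∫_{3}^{7/2} f(x) dx
where f(x) = \frac{81 x^{4} e^{- 3 x}}{8}
= - \frac{98051}{128 e^{\frac{21}{2}}} + \frac{3563}{8 e^{9}}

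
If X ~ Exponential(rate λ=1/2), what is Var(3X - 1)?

For X ~ Exponential(rate λ=1/2):
Var(X) = 4
Var(3X - 1) = (3)² × Var(X) = 9 × 4 = 36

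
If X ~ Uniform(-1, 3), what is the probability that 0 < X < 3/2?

P(0 < X < 3/2) = ∫_{0}^{3/2} f(x) dx
where f(x) = \frac{1}{4}
= \frac{3}{8}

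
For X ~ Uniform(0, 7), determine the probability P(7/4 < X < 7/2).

P(7/4 < X < 7/2) = ∫_{7/4}^{7/2} f(x) dx
where f(x) = \frac{1}{7}
= \frac{1}{4}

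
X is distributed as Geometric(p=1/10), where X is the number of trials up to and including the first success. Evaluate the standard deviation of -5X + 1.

For X ~ Geometric(p=1/10), where X is the number of trials up to and including the first success:
Var(X) = 90
SD(X) = √(Var(X)) = √(90) = 3 \sqrt{10}
SD(-5X + 1) = |-5| × SD(X) = 5 × 3 \sqrt{10} = 15 \sqrt{10}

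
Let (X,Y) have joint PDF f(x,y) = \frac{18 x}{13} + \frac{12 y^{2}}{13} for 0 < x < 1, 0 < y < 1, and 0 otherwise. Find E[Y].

E[Y] = ∫_0^1 ∫_0^1 y × f(x,y) dx dy
= \frac{15}{26}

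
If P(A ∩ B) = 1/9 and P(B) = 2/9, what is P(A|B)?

P(A|B) = P(A ∩ B) / P(B)
= (1/9) / (2/9)
= 1/2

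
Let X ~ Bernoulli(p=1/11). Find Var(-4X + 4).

For X ~ Bernoulli(p=1/11):
Var(X) = \frac{10}{121}
Var(-4X + 4) = (-4)² × Var(X) = 16 × \frac{10}{121} = \frac{160}{121}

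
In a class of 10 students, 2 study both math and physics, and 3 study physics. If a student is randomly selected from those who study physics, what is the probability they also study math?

P(A ∩ B) = 2/10 = 1/5
P(B) = 3/10
P(A|B) = P(A ∩ B) / P(B) = (1/5) / (3/10) = 2/3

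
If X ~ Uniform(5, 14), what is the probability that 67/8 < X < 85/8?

P(67/8 < X < 85/8) = ∫_{67/8}^{85/8} f(x) dx
where f(x) = \frac{1}{9}
= \frac{1}{4}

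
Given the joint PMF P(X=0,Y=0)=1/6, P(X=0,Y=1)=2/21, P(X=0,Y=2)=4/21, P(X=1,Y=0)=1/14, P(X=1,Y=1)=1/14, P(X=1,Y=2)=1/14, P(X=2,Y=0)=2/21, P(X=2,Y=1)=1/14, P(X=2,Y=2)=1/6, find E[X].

First find marginal of X:
P(X=0) = 19/42
P(X=1) = 3/14
P(X=2) = 1/3
E[X] = 0 × 19/42 + 1 × 3/14 + 2 × 1/3 = 37/42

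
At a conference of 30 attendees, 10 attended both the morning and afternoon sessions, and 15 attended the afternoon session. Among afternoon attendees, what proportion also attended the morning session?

P(A ∩ B) = 10/30 = 1/3
P(B) = 15/30 = 1/2
P(A|B) = P(A ∩ B) / P(B) = (1/3) / (1/2) = 2/3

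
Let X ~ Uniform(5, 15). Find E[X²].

Using the identity E[X²] = Var(X) + (E[X])²:
E[X] = 10
Var(X) = \frac{25}{3}
E[X²] = \frac{25}{3} + (10)²
= \frac{325}{3}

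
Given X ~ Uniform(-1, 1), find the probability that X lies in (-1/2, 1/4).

P(-1/2 < X < 1/4) = ∫_{-1/2}^{1/4} f(x) dx
where f(x) = \frac{1}{2}
= \frac{3}{8}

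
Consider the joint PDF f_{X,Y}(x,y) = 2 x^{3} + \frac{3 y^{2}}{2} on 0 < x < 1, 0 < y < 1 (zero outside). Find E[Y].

E[Y] = ∫_0^1 ∫_0^1 y × f(x,y) dx dy
= \frac{5}{8}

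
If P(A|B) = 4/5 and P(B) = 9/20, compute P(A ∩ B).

By definition, P(A|B) = P(A ∩ B) / P(B)
So P(A ∩ B) = P(A|B) × P(B)
= 4/5 × 9/20
= 9/25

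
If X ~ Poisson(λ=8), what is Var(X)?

For X ~ Poisson(λ=8):
Var(X) = 8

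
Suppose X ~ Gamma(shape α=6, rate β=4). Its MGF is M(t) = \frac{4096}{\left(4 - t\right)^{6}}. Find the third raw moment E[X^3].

To find E[X^3], compute M^(3)(0):
M^(1)(t) = \frac{24576}{\left(4 - t\right)^{7}}
M^(2)(t) = \frac{172032}{\left(4 - t\right)^{8}}
M^(3)(t) = \frac{1376256}{\left(4 - t\right)^{9}}
M^(3)(0) = \frac{21}{4}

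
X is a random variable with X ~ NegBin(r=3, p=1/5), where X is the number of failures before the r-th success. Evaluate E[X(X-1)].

E[X(X-1)] = E[X² - X] = E[X²] - E[X]
E[X] = 12
E[X²] = Var(X) + (E[X])² = 60 + (12)² = 204
E[X(X-1)] = 204 - 12 = 192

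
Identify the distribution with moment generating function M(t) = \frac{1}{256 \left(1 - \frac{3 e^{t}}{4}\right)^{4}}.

The MGF M(t) = \frac{1}{256 \left(1 - \frac{3 e^{t}}{4}\right)^{4}} is the standard form for the NegativeBinomial distribution.
Comparing with the known MGF formula identifies: NegBin(r=4, p=1/4), X = failures before r-th success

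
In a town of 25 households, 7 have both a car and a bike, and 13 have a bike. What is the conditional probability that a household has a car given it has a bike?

P(A ∩ B) = 7/25
P(B) = 13/25
P(A|B) = P(A ∩ B) / P(B) = (7/25) / (13/25) = 7/13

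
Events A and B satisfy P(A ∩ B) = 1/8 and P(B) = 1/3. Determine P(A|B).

P(A|B) = P(A ∩ B) / P(B)
= (1/8) / (1/3)
= 3/8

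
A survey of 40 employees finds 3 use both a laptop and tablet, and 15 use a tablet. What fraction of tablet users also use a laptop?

P(A ∩ B) = 3/40
P(B) = 15/40 = 3/8
P(A|B) = P(A ∩ B) / P(B) = (3/40) / (3/8) = 1/5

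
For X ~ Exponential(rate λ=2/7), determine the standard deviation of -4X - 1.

For X ~ Exponential(rate λ=2/7):
Var(X) = \frac{49}{4}
SD(X) = √(Var(X)) = √(\frac{49}{4}) = \frac{7}{2}
SD(-4X - 1) = |-4| × SD(X) = 4 × \frac{7}{2} = 14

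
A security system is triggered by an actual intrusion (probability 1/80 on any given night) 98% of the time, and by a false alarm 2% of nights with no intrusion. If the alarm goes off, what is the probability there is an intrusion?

Let D = the rare event, + = positive/flagged.
P(D) = 1/80
P(+|D) = 98/100 = 49/50
P(+|D') = 2/100 = 1/50
P(+) = P(+|D)P(D) + P(+|D')P(D')
     = \frac{49}{50} × \frac{1}{80} + \frac{1}{50} × \frac{79}{80}
     = \frac{4}{125}
P(D|+) = P(+|D)P(D)/P(+) = \frac{49}{128}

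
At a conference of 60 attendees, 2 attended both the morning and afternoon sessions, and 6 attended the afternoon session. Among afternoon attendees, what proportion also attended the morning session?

P(A ∩ B) = 2/60 = 1/30
P(B) = 6/60 = 1/10
P(A|B) = P(A ∩ B) / P(B) = (1/30) / (1/10) = 1/3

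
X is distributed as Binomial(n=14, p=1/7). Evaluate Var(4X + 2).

For X ~ Binomial(n=14, p=1/7):
Var(X) = \frac{12}{7}
Var(4X + 2) = (4)² × Var(X) = 16 × \frac{12}{7} = \frac{192}{7}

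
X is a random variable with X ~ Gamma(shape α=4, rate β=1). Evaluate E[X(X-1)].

E[X(X-1)] = E[X² - X] = E[X²] - E[X]
E[X] = 4
E[X²] = Var(X) + (E[X])² = 4 + (4)² = 20
E[X(X-1)] = 20 - 4 = 16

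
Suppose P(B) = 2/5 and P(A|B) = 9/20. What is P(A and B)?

By definition, P(A|B) = P(A ∩ B) / P(B)
So P(A ∩ B) = P(A|B) × P(B)
= 9/20 × 2/5
= 9/50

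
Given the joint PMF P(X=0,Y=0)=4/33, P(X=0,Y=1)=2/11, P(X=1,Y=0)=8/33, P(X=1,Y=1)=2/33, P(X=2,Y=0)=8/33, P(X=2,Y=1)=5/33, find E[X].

First find marginal of X:
P(X=0) = 10/33
P(X=1) = 10/33
P(X=2) = 13/33
E[X] = 0 × 10/33 + 1 × 10/33 + 2 × 13/33 = 12/11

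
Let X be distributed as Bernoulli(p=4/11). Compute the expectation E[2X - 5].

For X ~ Bernoulli(p=4/11):
E[X] = \frac{4}{11}
E[2X - 5] = 2 × E[X] - 5 = - \frac{47}{11}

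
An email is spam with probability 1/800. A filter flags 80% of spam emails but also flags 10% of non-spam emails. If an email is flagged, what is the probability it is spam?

Let D = the rare event, + = positive/flagged.
P(D) = 1/800
P(+|D) = 80/100 = 4/5
P(+|D') = 10/100 = 1/10
P(+) = P(+|D)P(D) + P(+|D')P(D')
     = \frac{4}{5} × \frac{1}{800} + \frac{1}{10} × \frac{799}{800}
     = \frac{807}{8000}
P(D|+) = P(+|D)P(D)/P(+) = \frac{8}{807}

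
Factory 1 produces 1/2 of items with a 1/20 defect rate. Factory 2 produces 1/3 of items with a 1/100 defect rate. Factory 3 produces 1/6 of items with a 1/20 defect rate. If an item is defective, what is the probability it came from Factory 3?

Using Bayes' theorem:
P(F1) = 1/2, P(D|F1) = 1/20
P(F2) = 1/3, P(D|F2) = 1/100
P(F3) = 1/6, P(D|F3) = 1/20
P(D) = P(D|F1)P(F1) + P(D|F2)P(F2) + P(D|F3)P(F3)
     = \frac{11}{300}
P(F3|D) = P(D|F3)P(F3) / P(D)
= \frac{5}{22}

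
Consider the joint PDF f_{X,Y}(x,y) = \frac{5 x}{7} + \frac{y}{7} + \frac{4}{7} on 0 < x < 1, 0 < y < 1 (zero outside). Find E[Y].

E[Y] = ∫_0^1 ∫_0^1 y × f(x,y) dx dy
= \frac{43}{84}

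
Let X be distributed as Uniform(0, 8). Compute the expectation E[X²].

Using the identity E[X²] = Var(X) + (E[X])²:
E[X] = 4
Var(X) = \frac{16}{3}
E[X²] = \frac{16}{3} + (4)²
= \frac{64}{3}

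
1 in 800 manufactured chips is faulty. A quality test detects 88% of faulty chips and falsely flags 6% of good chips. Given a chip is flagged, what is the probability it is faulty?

Let D = the rare event, + = positive/flagged.
P(D) = 1/800
P(+|D) = 88/100 = 22/25
P(+|D') = 6/100 = 3/50
P(+) = P(+|D)P(D) + P(+|D')P(D')
     = \frac{22}{25} × \frac{1}{800} + \frac{3}{50} × \frac{799}{800}
     = \frac{2441}{40000}
P(D|+) = P(+|D)P(D)/P(+) = \frac{44}{2441}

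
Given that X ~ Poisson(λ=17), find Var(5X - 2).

For X ~ Poisson(λ=17):
Var(X) = 17
Var(5X - 2) = (5)² × Var(X) = 25 × 17 = 425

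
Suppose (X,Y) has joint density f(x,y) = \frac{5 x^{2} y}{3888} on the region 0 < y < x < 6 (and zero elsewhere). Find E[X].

f_X(x) = ∫_0^x \frac{5 x^{2} y}{3888} dy = \frac{5 x^{4}}{7776}
E[X] = ∫_0^6 x × (\frac{5 x^{4}}{7776}) dx = 5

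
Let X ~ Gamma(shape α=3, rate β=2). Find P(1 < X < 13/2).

P(1 < X < 13/2) = ∫_{1}^{13/2} f(x) dx
where f(x) = 4 x^{2} e^{- 2 x}
= \frac{-197 + 10 e^{11}}{2 e^{13}}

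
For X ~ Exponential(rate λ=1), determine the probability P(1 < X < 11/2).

P(1 < X < 11/2) = ∫_{1}^{11/2} f(x) dx
where f(x) = e^{- x}
= - \frac{1}{e^{\frac{11}{2}}} + e^{-1}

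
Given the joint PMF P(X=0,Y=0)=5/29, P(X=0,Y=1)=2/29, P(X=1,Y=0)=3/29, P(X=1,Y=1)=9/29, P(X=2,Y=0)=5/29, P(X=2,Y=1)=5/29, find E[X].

First find marginal of X:
P(X=0) = 7/29
P(X=1) = 12/29
P(X=2) = 10/29
E[X] = 0 × 7/29 + 1 × 12/29 + 2 × 10/29 = 32/29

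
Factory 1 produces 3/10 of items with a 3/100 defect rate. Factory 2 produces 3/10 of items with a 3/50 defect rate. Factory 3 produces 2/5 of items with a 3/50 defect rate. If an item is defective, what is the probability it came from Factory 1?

Using Bayes' theorem:
P(F1) = 3/10, P(D|F1) = 3/100
P(F2) = 3/10, P(D|F2) = 3/50
P(F3) = 2/5, P(D|F3) = 3/50
P(D) = P(D|F1)P(F1) + P(D|F2)P(F2) + P(D|F3)P(F3)
     = \frac{51}{1000}
P(F1|D) = P(D|F1)P(F1) / P(D)
= \frac{3}{17}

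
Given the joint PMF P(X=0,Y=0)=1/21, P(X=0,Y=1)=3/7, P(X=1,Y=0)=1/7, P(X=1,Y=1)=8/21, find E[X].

First find marginal of X:
P(X=0) = 10/21
P(X=1) = 11/21
E[X] = 0 × 10/21 + 1 × 11/21 = 11/21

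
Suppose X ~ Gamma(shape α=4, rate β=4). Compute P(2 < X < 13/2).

P(2 < X < 13/2) = ∫_{2}^{13/2} f(x) dx
where f(x) = \frac{128 x^{3} e^{- 4 x}}{3}
= \frac{-9883 + 379 e^{18}}{3 e^{26}}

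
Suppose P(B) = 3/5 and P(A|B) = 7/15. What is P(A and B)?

By definition, P(A|B) = P(A ∩ B) / P(B)
So P(A ∩ B) = P(A|B) × P(B)
= 7/15 × 3/5
= 7/25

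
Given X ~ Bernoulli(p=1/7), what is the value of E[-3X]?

For X ~ Bernoulli(p=1/7):
E[X] = \frac{1}{7}
E[-3X] = -3 × E[X] + 0 = - \frac{3}{7}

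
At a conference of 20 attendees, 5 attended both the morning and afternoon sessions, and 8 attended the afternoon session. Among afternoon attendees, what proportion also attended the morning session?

P(A ∩ B) = 5/20 = 1/4
P(B) = 8/20 = 2/5
P(A|B) = P(A ∩ B) / P(B) = (1/4) / (2/5) = 5/8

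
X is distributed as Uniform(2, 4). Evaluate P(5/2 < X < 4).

P(5/2 < X < 4) = ∫_{5/2}^{4} f(x) dx
where f(x) = \frac{1}{2}
= \frac{3}{4}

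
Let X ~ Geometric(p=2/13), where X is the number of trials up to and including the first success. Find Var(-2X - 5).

For X ~ Geometric(p=2/13), where X is the number of trials up to and including the first success:
Var(X) = \frac{143}{4}
Var(-2X - 5) = (-2)² × Var(X) = 4 × \frac{143}{4} = 143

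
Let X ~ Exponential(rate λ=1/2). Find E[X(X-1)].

E[X(X-1)] = E[X² - X] = E[X²] - E[X]
E[X] = 2
E[X²] = Var(X) + (E[X])² = 4 + (2)² = 8
E[X(X-1)] = 8 - 2 = 6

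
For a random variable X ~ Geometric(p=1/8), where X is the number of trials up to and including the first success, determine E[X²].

Using the identity E[X²] = Var(X) + (E[X])²:
E[X] = 8
Var(X) = 56
E[X²] = 56 + (8)²
= 120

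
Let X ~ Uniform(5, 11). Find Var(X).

For X ~ Uniform(5, 11):
Var(X) = 3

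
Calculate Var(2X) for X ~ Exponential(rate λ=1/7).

For X ~ Exponential(rate λ=1/7):
Var(X) = 49
Var(2X) = (2)² × Var(X) = 4 × 49 = 196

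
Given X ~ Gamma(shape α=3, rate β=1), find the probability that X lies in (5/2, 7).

P(5/2 < X < 7) = ∫_{5/2}^{7} f(x) dx
where f(x) = \frac{x^{2} e^{- x}}{2}
= - \frac{65}{2 e^{7}} + \frac{53}{8 e^{\frac{5}{2}}}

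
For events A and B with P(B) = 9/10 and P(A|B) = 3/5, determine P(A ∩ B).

By definition, P(A|B) = P(A ∩ B) / P(B)
So P(A ∩ B) = P(A|B) × P(B)
= 3/5 × 9/10
= 27/50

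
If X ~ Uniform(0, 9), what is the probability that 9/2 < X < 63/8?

P(9/2 < X < 63/8) = ∫_{9/2}^{63/8} f(x) dx
where f(x) = \frac{1}{9}
= \frac{3}{8}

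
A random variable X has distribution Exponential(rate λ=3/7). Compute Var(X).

For X ~ Exponential(rate λ=3/7):
Var(X) = \frac{49}{9}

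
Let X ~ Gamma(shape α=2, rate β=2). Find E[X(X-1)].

E[X(X-1)] = E[X² - X] = E[X²] - E[X]
E[X] = 1
E[X²] = Var(X) + (E[X])² = \frac{1}{2} + (1)² = \frac{3}{2}
E[X(X-1)] = \frac{3}{2} - 1 = \frac{1}{2}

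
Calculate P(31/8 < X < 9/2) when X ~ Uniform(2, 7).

P(31/8 < X < 9/2) = ∫_{31/8}^{9/2} f(x) dx
where f(x) = \frac{1}{5}
= \frac{1}{8}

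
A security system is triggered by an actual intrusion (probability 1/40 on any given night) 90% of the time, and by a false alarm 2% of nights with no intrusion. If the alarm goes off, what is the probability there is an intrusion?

Let D = the rare event, + = positive/flagged.
P(D) = 1/40
P(+|D) = 90/100 = 9/10
P(+|D') = 2/100 = 1/50
P(+) = P(+|D)P(D) + P(+|D')P(D')
     = \frac{9}{10} × \frac{1}{40} + \frac{1}{50} × \frac{39}{40}
     = \frac{21}{500}
P(D|+) = P(+|D)P(D)/P(+) = \frac{15}{28}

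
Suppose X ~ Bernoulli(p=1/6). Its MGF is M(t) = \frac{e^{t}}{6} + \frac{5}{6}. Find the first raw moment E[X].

To find E[X], compute M^(1)(0):
M^(1)(t) = \frac{e^{t}}{6}
M^(1)(0) = \frac{1}{6}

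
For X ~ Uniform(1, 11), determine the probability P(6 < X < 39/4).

P(6 < X < 39/4) = ∫_{6}^{39/4} f(x) dx
where f(x) = \frac{1}{10}
= \frac{3}{8}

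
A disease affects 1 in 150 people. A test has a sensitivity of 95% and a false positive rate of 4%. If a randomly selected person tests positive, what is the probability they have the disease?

Let D = the rare event, + = positive/flagged.
P(D) = 1/150
P(+|D) = 95/100 = 19/20
P(+|D') = 4/100 = 1/25
P(+) = P(+|D)P(D) + P(+|D')P(D')
     = \frac{19}{20} × \frac{1}{150} + \frac{1}{25} × \frac{149}{150}
     = \frac{691}{15000}
P(D|+) = P(+|D)P(D)/P(+) = \frac{95}{691}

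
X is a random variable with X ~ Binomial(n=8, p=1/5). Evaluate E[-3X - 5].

For X ~ Binomial(n=8, p=1/5):
E[X] = \frac{8}{5}
E[-3X - 5] = -3 × E[X] - 5 = - \frac{49}{5}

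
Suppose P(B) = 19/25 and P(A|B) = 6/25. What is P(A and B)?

By definition, P(A|B) = P(A ∩ B) / P(B)
So P(A ∩ B) = P(A|B) × P(B)
= 6/25 × 19/25
= 114/625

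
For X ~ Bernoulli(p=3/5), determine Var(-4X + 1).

For X ~ Bernoulli(p=3/5):
Var(X) = \frac{6}{25}
Var(-4X + 1) = (-4)² × Var(X) = 16 × \frac{6}{25} = \frac{96}{25}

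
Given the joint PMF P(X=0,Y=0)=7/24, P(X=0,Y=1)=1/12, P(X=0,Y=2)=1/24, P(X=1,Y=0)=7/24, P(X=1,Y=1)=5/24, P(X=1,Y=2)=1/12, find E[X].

First find marginal of X:
P(X=0) = 5/12
P(X=1) = 7/12
E[X] = 0 × 5/12 + 1 × 7/12 = 7/12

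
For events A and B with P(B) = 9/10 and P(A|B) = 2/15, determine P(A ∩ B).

By definition, P(A|B) = P(A ∩ B) / P(B)
So P(A ∩ B) = P(A|B) × P(B)
= 2/15 × 9/10
= 3/25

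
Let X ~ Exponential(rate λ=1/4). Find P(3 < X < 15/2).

P(3 < X < 15/2) = ∫_{3}^{15/2} f(x) dx
where f(x) = \frac{e^{- \frac{x}{4}}}{4}
= - \frac{1}{e^{\frac{15}{8}}} + e^{- \frac{3}{4}}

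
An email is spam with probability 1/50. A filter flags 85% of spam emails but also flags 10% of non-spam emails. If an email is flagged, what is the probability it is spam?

Let D = the rare event, + = positive/flagged.
P(D) = 1/50
P(+|D) = 85/100 = 17/20
P(+|D') = 10/100 = 1/10
P(+) = P(+|D)P(D) + P(+|D')P(D')
     = \frac{17}{20} × \frac{1}{50} + \frac{1}{10} × \frac{49}{50}
     = \frac{23}{200}
P(D|+) = P(+|D)P(D)/P(+) = \frac{17}{115}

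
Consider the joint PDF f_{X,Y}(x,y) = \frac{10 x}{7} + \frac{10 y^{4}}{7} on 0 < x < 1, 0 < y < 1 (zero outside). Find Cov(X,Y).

E[XY] = ∫∫ xy × f(x,y) dx dy = \frac{5}{14}
E[X] = \frac{13}{21}
E[Y] = \frac{25}{42}
Cov(X,Y) = E[XY] - E[X]E[Y] = - \frac{5}{441}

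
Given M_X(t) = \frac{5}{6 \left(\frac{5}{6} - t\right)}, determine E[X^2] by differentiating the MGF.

To find E[X^2], compute M^(2)(0):
M^(1)(t) = \frac{5}{6 \left(\frac{5}{6} - t\right)^{2}}
M^(2)(t) = \frac{5}{3 \left(\frac{5}{6} - t\right)^{3}}
M^(2)(0) = \frac{72}{25}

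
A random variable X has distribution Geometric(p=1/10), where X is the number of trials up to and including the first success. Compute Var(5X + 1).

For X ~ Geometric(p=1/10), where X is the number of trials up to and including the first success:
Var(X) = 90
Var(5X + 1) = (5)² × Var(X) = 25 × 90 = 2250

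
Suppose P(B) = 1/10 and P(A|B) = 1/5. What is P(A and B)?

By definition, P(A|B) = P(A ∩ B) / P(B)
So P(A ∩ B) = P(A|B) × P(B)
= 1/5 × 1/10
= 1/50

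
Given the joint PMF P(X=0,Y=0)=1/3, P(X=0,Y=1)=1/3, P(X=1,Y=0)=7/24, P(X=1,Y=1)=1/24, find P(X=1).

P(X=1) = P(X=1,Y=0) + P(X=1,Y=1)
= 7/24 + 1/24
= 1/3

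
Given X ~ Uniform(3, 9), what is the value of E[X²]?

Using the identity E[X²] = Var(X) + (E[X])²:
E[X] = 6
Var(X) = 3
E[X²] = 3 + (6)²
= 39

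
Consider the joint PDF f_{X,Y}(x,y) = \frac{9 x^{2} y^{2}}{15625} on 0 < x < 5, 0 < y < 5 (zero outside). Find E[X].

f_X(x) = ∫_0^5 \frac{9 x^{2} y^{2}}{15625} dy = \frac{3 x^{2}}{125}
E[X] = ∫_0^5 x × (\frac{3 x^{2}}{125}) dx = \frac{15}{4}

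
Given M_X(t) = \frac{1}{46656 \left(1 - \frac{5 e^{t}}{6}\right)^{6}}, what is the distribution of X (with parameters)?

The MGF M(t) = \frac{1}{46656 \left(1 - \frac{5 e^{t}}{6}\right)^{6}} is the standard form for the NegativeBinomial distribution.
Comparing with the known MGF formula identifies: NegBin(r=6, p=1/6), X = failures before r-th success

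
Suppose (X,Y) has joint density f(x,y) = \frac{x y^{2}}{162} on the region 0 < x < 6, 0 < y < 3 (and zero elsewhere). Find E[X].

f_X(x) = ∫_0^3 \frac{x y^{2}}{162} dy = \frac{x}{18}
E[X] = ∫_0^6 x × (\frac{x}{18}) dx = 4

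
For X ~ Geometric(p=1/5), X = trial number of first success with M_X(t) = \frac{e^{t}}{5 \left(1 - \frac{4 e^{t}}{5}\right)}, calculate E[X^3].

To find E[X^3], compute M^(3)(0):
M^(1)(t) = \frac{e^{t}}{5 \left(1 - \frac{4 e^{t}}{5}\right)} + \frac{4 e^{2 t}}{25 \left(1 - \frac{4 e^{t}}{5}\right)^{2}}
M^(2)(t) = \frac{e^{t}}{5 \left(1 - \frac{4 e^{t}}{5}\right)} + \frac{12 e^{2 t}}{25 \left(1 - \frac{4 e^{t}}{5}\right)^{2}} + \frac{32 e^{3 t}}{125 \left(1 - \frac{4 e^{t}}{5}\right)^{3}}
M^(3)(t) = \frac{e^{t}}{5 \left(1 - \frac{4 e^{t}}{5}\right)} + \frac{28 e^{2 t}}{25 \left(1 - \frac{4 e^{t}}{5}\right)^{2}} + \frac{192 e^{3 t}}{125 \left(1 - \frac{4 e^{t}}{5}\right)^{3}} + \frac{384 e^{4 t}}{625 \left(1 - \frac{4 e^{t}}{5}\right)^{4}}
M^(3)(0) = 605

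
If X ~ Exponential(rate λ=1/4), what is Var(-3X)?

For X ~ Exponential(rate λ=1/4):
Var(X) = 16
Var(-3X) = (-3)² × Var(X) = 9 × 16 = 144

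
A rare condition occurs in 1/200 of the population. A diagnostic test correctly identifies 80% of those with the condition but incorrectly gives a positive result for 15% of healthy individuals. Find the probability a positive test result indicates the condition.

Let D = the rare event, + = positive/flagged.
P(D) = 1/200
P(+|D) = 80/100 = 4/5
P(+|D') = 15/100 = 3/20
P(+) = P(+|D)P(D) + P(+|D')P(D')
     = \frac{4}{5} × \frac{1}{200} + \frac{3}{20} × \frac{199}{200}
     = \frac{613}{4000}
P(D|+) = P(+|D)P(D)/P(+) = \frac{16}{613}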